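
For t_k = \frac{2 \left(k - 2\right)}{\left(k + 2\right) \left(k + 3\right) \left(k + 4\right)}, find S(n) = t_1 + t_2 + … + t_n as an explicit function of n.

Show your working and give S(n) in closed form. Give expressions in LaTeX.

Compute t_(k+1)/t_k: get (k - 1)*(k + 2)/((k - 2)*(k + 5)).
So A=k + 2 and B=k + 5, with C=k - 2.
Solve (k + 2)·f(k+1) − (k + 4)·f(k) = k - 2.
From deg A=1, deg B=1, deg C=1: d=2.
Match coefficients ⇒ f(k) = -k.
So s_k = (B(k−1)f/C)·t_k = (-k*(k + 4)/(k - 2))·t_k = -2*k/((k + 2)*(k + 3)).
Δs = 2*(k - 2)/(k**3 + 9*k**2 + 26*k + 24), as required.
s_(n+1) = 2*(-n - 1)/(n**2 + 7*n + 12) and s_(1) = -1/6, so S(n) = n*(n - 5)/(6*(n**2 + 7*n + 12)).

S(n) = \frac{n \left(n - 5\right)}{6 \left(n^{2} + 7 n + 12\right)}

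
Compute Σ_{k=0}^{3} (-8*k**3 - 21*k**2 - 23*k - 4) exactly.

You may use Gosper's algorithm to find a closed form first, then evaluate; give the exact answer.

The ratio is (8*k**3 + 45*k**2 + 89*k + 56)/(8*k**3 + 21*k**2 + 23*k + 4).
Factor: A=1; B=1; C=k**3 + 21*k**2/8 + 23*k/8 + 1/2.
f must satisfy (1)·f(k+1) − (1)·f(k) = k**3 + 21*k**2/8 + 23*k/8 + 1/2.
deg f ≤ 4 (via 0,0,3).
Solving with deg f ≤ 4: f(k) = k*(2*k**3 + 3*k**2 + 3*k - 4)/8.
Then R = B(k−1)f/C = k*(2*k**3 + 3*k**2 + 3*k - 4)/(8*k**3 + 21*k**2 + 23*k + 4), so s_k = R(k)·t_k = k*(-2*k**3 - 3*k**2 - 3*k + 4).
Verify: -8*k**3 - 21*k**2 - 23*k - 4 matches t_k.
Telescoping: Σ = s_(4) − s_(0) = -736 − (0) = -736.

Σ = -736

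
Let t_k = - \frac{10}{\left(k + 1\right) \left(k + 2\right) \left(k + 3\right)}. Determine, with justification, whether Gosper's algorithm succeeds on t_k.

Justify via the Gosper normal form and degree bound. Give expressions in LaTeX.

Yes. s_k = \frac{5 k \left(- k - 3\right)}{2 \left(k + 1\right) \left(k + 2\right)}.

Compute t_(k+1)/t_k: get (k + 1)/(k + 4).
Normal form (A,B,C) = (k + 1, k + 4, 1).
Need (k + 1)·f(k+1) − (k + 3)·f(k) = 1.
Degrees (1,1,0) ⇒ d ≤ 2.
Solve for f: f(k) = k*(k + 3)/4 (degree 2 ≤ 2).
So s_k = (B(k−1)f/C)·t_k = (k*(k + 3)**2/4)·t_k = 5*k*(-k - 3)/(2*(k + 1)*(k + 2)).
Verify: -10/(k**3 + 6*k**2 + 11*k + 6) matches t_k.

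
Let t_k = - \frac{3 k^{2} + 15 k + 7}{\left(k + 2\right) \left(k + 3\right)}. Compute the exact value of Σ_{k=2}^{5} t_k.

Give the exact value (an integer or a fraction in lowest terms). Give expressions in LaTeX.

r(k) = (k + 2)*(15*k + 3*(k + 1)**2 + 22)/((k + 4)*(3*k**2 + 15*k + 7)) after simplifying.
Normal form (A,B,C) = (k + 2, k + 4, k**2 + 5*k + 7/3).
Need (k + 2)·f(k+1) − (k + 3)·f(k) = k**2 + 5*k + 7/3.
Bound: deg f ≤ 2.
A polynomial solution: f(k) = k*(6*k + 1)/6.
Get s_k = R·t_k = k*(-6*k - 1)/(2*(k + 2)) with R(k) = B(k−1)f(k)/C(k) = k*(k + 3)*(6*k + 1)/(2*(3*k**2 + 15*k + 7)).
s_(k+1) − s_k = (-3*k**2 - 15*k - 7)/(k**2 + 5*k + 6) = t_k.
Telescoping: Σ = s_(6) − s_(2) = -111/8 − (-13/4) = -85/8.

Σ = -85/8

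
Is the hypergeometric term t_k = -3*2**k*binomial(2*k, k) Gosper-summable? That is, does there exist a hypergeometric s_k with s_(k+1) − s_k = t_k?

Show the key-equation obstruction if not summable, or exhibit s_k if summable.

Ratio r(k) = 4*(2*k + 1)/(k + 1).
A = 8*k + 4, B = k + 1, C = 1.
Need (8*k + 4)·f(k+1) − (k)·f(k) = 1.
Degrees (1,1,0) ⇒ d ≤ -1.
deg f ≤ -1 is impossible — no certificate.

No — t_k has no hypergeometric antidifference.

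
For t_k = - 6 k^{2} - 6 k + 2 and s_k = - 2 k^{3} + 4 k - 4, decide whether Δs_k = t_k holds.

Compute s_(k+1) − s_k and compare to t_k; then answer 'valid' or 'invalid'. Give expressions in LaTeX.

valid; difference matches t_k

s_(k+1) = 4*k - 2*(k + 1)**3
s_(k+1) − s_k = -6*k**2 - 6*k + 2
(s_(k+1) − s_k) − t_k = 0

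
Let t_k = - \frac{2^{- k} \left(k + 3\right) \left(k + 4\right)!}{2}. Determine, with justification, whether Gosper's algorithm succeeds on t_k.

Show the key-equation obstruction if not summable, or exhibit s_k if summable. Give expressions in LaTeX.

Step 1: r(k) = (k + 4)*(k + 5)/(2*(k + 3)).
Take A(k)=k/2 + 5/2, B(k)=1, C(k)=k + 3.
Need (k/2 + 5/2)·f(k+1) − (1)·f(k) = k + 3.
deg f ≤ 0 (via 1,0,1).
Coefficient equations give f(k) = 2.
So s_k = (B(k−1)f/C)·t_k = (2/(k + 3))·t_k = -factorial(k + 4)/2**k.
Δs = -(k + 3)*factorial(k + 4)/(2*2**k), as required.

Yes. s_k = - 2^{- k} \left(k + 4\right)!.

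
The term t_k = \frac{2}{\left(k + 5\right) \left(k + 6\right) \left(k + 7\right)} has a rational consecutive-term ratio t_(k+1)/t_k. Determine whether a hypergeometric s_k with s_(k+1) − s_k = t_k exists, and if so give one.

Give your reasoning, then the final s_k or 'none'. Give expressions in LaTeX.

s_k = \frac{k \left(k + 11\right)}{30 \left(k + 5\right) \left(k + 6\right)}

Compute t_(k+1)/t_k: get (k + 5)/(k + 8).
Normal form (A,B,C) = (k + 5, k + 8, 1).
Need (k + 5)·f(k+1) − (k + 7)·f(k) = 1.
deg f ≤ 2 (via 1,1,0).
Solve for f: f(k) = k*(k + 11)/60 (degree 2 ≤ 2).
So s_k = (B(k−1)f/C)·t_k = (k*(k + 7)*(k + 11)/60)·t_k = k*(k + 11)/(30*(k + 5)*(k + 6)).
s_(k+1) − s_k = 2/(k**3 + 18*k**2 + 107*k + 210) = t_k.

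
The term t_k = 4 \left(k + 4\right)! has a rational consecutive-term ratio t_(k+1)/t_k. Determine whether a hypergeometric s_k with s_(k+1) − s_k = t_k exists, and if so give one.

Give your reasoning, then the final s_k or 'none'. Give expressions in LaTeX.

Compute t_(k+1)/t_k: get k + 5.
Normal form (A,B,C) = (k + 5, 1, 1).
Set up (k + 5)·f(k+1) − (1)·f(k) − (1) = 0.
deg f ≤ -1 (via 1,0,0).
d = -1 < 0 ⇒ no nonzero polynomial f; not summable.

not Gosper-summable; s_k does not exist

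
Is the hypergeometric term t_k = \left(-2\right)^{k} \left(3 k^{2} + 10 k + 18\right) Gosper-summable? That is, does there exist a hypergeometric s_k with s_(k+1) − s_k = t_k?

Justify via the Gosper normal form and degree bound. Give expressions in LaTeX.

Compute t_(k+1)/t_k: get 2*(-3*k**2 - 16*k - 31)/(3*k**2 + 10*k + 18).
Gosper form: A/B · C(k+1)/C(k) with A=-2, B=1, C=k**2 + 10*k/3 + 6.
Set up (-2)·f(k+1) − (1)·f(k) − (k**2 + 10*k/3 + 6) = 0.
Degrees (0,0,2) ⇒ d ≤ 2.
A polynomial solution: f(k) = -(k**2 + 2*k + 4)/3.
Then R = B(k−1)f/C = -(k**2 + 2*k + 4)/(3*k**2 + 10*k + 18), so s_k = R(k)·t_k = (-2)**k*(-k**2 - 2*k - 4).
Check: Δs_k = (-2)**k*(3*k**2 + 10*k + 18). ✓

Yes. s_k = \left(-2\right)^{k} \left(- k^{2} - 2 k - 4\right).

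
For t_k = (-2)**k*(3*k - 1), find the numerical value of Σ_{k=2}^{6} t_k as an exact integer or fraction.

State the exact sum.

t_(k+1)/t_k = 2*(-3*k - 2)/(3*k - 1).
Normal form (A,B,C) = (-2, 1, k - 1/3).
Need (-2)·f(k+1) − (1)·f(k) = k - 1/3.
Degrees (0,0,1) ⇒ d ≤ 1.
Match coefficients ⇒ f(k) = -(k - 1)/3.
So s_k = (B(k−1)f/C)·t_k = (-(k - 1)/(3*k - 1))·t_k = (-2)**k*(1 - k).
Check: Δs_k = (-2)**k*(3*k - 1). ✓
Sum = s_(7) − s_(2); s_(7) = 768, s_(2) = -4 ⇒ 772.

Σ = 772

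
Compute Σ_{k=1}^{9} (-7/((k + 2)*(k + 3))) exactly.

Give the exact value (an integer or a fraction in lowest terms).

Σ = -7/4

Ratio r(k) = (k + 2)/(k + 4).
Gosper form: A/B · C(k+1)/C(k) with A=k + 2, B=k + 4, C=1.
Key eq: (k + 2)·f(k+1) = (k + 3)·f(k) + (1).
Bound: deg f ≤ 1.
Solve for f: f(k) = k/2 (degree 1 ≤ 1).
So s_k = (B(k−1)f/C)·t_k = (k*(k + 3)/2)·t_k = -7*k/(2*k + 4).
Check: Δs_k = -7/(k**2 + 5*k + 6). ✓
Sum = s_(10) − s_(1); s_(10) = -35/12, s_(1) = -7/6 ⇒ -7/4.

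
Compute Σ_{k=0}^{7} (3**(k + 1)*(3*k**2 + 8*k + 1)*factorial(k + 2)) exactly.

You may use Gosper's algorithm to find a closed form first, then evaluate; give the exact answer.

Σ = 499979692806

r(k) = 3*(3*k**3 + 23*k**2 + 54*k + 36)/(3*k**2 + 8*k + 1) after simplifying.
Normal form (A,B,C) = (3*k + 9, 1, k**2 + 8*k/3 + 1/3).
Solve (3*k + 9)·f(k+1) − (1)·f(k) = k**2 + 8*k/3 + 1/3.
Bound: deg f ≤ 1.
A polynomial solution: f(k) = (k - 1)/3.
Then R = B(k−1)f/C = (k - 1)/(3*k**2 + 8*k + 1), so s_k = R(k)·t_k = 3**(k + 1)*(k - 1)*factorial(k + 2).
Verify: 3**(k + 1)*(3*k**2 + 8*k + 1)*factorial(k + 2) matches t_k.
Σ_(k=0)^(7) t_k = s_(8) − s_(0) = 499979692800 − (-6) = 499979692806.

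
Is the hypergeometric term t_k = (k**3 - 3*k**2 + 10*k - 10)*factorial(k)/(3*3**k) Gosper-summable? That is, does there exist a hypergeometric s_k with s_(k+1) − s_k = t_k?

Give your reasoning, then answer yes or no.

r(k) = (k**4 + k**3 + 7*k**2 + 5*k - 2)/(3*(k**3 - 3*k**2 + 10*k - 10)) after simplifying.
A = k/3 + 1/3, B = 1, C = k**3 - 3*k**2 + 10*k - 10.
Set up (k/3 + 1/3)·f(k+1) − (1)·f(k) − (k**3 - 3*k**2 + 10*k - 10) = 0.
From deg A=1, deg B=0, deg C=3: d=2.
A polynomial solution: f(k) = 3*(k**2 - 3*k + 4).
Then R = B(k−1)f/C = 3*(k**2 - 3*k + 4)/(k**3 - 3*k**2 + 10*k - 10), so s_k = R(k)·t_k = (k**2 - 3*k + 4)*factorial(k)/3**k.
s_(k+1) − s_k = (k**3 - 3*k**2 + 10*k - 10)*factorial(k)/(3*3**k) = t_k.

Yes. s_k = (k**2 - 3*k + 4)*factorial(k)/3**k.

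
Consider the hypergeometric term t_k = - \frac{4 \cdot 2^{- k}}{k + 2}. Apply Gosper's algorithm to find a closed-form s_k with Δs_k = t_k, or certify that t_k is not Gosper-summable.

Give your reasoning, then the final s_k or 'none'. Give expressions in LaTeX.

not Gosper-summable; s_k does not exist

r(k) = (k + 2)/(2*(k + 3)) after simplifying.
So A=k/2 + 1 and B=k + 3, with C=1.
Set up (k/2 + 1)·f(k+1) − (k + 2)·f(k) − (1) = 0.
deg f ≤ -1 (via 1,1,0).
d = -1 < 0 ⇒ no nonzero polynomial f; not summable.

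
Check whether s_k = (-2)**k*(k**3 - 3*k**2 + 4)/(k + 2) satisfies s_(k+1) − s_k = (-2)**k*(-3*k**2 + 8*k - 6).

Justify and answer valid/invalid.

Invalid: residual (-2)**k*(3*k**3 - k**2 - 14*k + 16)/(k**2 + 5*k + 6) ≠ 0.

s_(k+1) = (-2)**(k + 1)*(k**3 - 3*k + 2)/(k + 3)
s_(k+1) − s_k = (-2)**k*(-3*k**4 - 4*k**3 + 15*k**2 + 4*k - 20)/(k**2 + 5*k + 6)
(s_(k+1) − s_k) − t_k = (-2)**k*(3*k**3 - k**2 - 14*k + 16)/(k**2 + 5*k + 6)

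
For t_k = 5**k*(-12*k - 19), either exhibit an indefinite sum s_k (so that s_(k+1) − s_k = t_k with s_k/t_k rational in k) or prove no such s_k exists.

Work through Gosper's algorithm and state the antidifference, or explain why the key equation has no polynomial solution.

The ratio is 5*(12*k + 31)/(12*k + 19).
Gosper form: A/B · C(k+1)/C(k) with A=5, B=1, C=k + 19/12.
f must satisfy (5)·f(k+1) − (1)·f(k) = k + 19/12.
deg f ≤ 1 (via 0,0,1).
Coefficient equations give f(k) = (3*k + 1)/12.
Then R = B(k−1)f/C = (3*k + 1)/(12*k + 19), so s_k = R(k)·t_k = 5**k*(-3*k - 1).
Check: Δs_k = 5**k*(-12*k - 19). ✓

s_k = 5**k*(-3*k - 1)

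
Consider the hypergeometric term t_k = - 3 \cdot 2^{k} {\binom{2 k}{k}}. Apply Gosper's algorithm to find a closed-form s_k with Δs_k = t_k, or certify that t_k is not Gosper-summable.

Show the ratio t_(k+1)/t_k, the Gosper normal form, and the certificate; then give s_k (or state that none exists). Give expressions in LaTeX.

Ratio r(k) = 4*(2*k + 1)/(k + 1).
Factor: A=8*k + 4; B=k + 1; C=1.
f must satisfy (8*k + 4)·f(k+1) − (k)·f(k) = 1.
From deg A=1, deg B=1, deg C=0: d=-1.
Negative degree bound (-1): no f exists, t_k not Gosper-summable.

no hypergeometric antidifference exists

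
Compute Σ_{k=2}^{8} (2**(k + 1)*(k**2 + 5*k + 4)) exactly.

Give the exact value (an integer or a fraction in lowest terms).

Σ = 92112

Compute t_(k+1)/t_k: get 2*(k**2 + 7*k + 10)/(k**2 + 5*k + 4).
Gosper form: A/B · C(k+1)/C(k) with A=2, B=1, C=k**2 + 5*k + 4.
Key eq: (2)·f(k+1) = (1)·f(k) + (k**2 + 5*k + 4).
Bound: deg f ≤ 2.
Solve for f: f(k) = k*(k + 1) (degree 2 ≤ 2).
Get s_k = R·t_k = 2**(k + 1)*k*(k + 1) with R(k) = B(k−1)f(k)/C(k) = k/(k + 4).
Check: Δs_k = 2**(k + 1)*(k + 1)*(k + 4). ✓
Sum = s_(9) − s_(2); s_(9) = 92160, s_(2) = 48 ⇒ 92112.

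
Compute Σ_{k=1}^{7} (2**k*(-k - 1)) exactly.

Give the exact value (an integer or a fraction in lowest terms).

r(k) = 2*(k + 2)/(k + 1) after simplifying.
Factor: A=2; B=1; C=k + 1.
Solve (2)·f(k+1) − (1)·f(k) = k + 1.
Bound: deg f ≤ 1.
Solving with deg f ≤ 1: f(k) = k - 1.
So s_k = (B(k−1)f/C)·t_k = ((k - 1)/(k + 1))·t_k = 2**k*(1 - k).
Check: Δs_k = 2**k*(-k - 1). ✓
Telescoping: Σ = s_(8) − s_(1) = -1792 − (0) = -1792.

Σ = -1792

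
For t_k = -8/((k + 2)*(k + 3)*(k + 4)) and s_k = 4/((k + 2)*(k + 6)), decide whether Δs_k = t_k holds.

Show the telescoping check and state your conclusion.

Invalid: residual 12*(3*k + 16)/(k**5 + 22*k**4 + 185*k**3 + 740*k**2 + 1404*k + 1008) ≠ 0.

s_(k+1) = 4/((k + 3)*(k + 7))
s_(k+1) − s_k = 4*(-2*k - 9)/(k**4 + 18*k**3 + 113*k**2 + 288*k + 252)
(s_(k+1) − s_k) − t_k = 12*(3*k + 16)/(k**5 + 22*k**4 + 185*k**3 + 740*k**2 + 1404*k + 1008)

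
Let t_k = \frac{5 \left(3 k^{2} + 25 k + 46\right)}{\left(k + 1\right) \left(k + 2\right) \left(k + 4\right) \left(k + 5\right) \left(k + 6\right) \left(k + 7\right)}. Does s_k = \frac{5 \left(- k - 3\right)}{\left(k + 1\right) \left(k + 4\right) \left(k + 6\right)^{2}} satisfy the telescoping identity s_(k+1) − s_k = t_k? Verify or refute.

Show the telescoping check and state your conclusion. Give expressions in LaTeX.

s_(k+1) = 5*(-k - 4)/((k + 2)*(k + 5)*(k + 7)**2)
s_(k+1) − s_k = 5*(-(k + 1)*(k + 4)**2*(k + 6)**2 + (k + 2)*(k + 3)*(k + 5)*(k + 7)**2)/((k + 1)*(k + 2)*(k + 4)*(k + 5)*(k + 6)**2*(k + 7)**2)
(s_(k+1) − s_k) − t_k = 15*(-4*k**3 - 57*k**2 - 255*k - 346)/(k**8 + 38*k**7 + 614*k**6 + 5480*k**5 + 29333*k**4 + 95450*k**3 + 181732*k**2 + 181272*k + 70560)

Invalid: residual \frac{15 \left(- 4 k^{3} - 57 k^{2} - 255 k - 346\right)}{k^{8} + 38 k^{7} + 614 k^{6} + 5480 k^{5} + 29333 k^{4} + 95450 k^{3} + 181732 k^{2} + 181272 k + 70560} ≠ 0.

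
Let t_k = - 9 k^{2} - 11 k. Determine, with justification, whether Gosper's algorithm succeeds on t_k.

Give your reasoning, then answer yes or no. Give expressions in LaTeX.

The ratio is (9*k**2 + 29*k + 20)/(k*(9*k + 11)).
Take A(k)=1, B(k)=1, C(k)=k**2 + 11*k/9.
Key eq: (1)·f(k+1) = (1)·f(k) + (k**2 + 11*k/9).
d = 3 from the (0,0,2) case.
A polynomial solution: f(k) = k*(k - 1)*(3*k + 4)/9.
Certificate R = B(k−1)f/C = (k - 1)*(3*k + 4)/(9*k + 11) gives s_k = k*(-3*k**2 - k + 4).
Δs = k*(-9*k - 11), as required.

Yes. s_k = k \left(- 3 k^{2} - k + 4\right).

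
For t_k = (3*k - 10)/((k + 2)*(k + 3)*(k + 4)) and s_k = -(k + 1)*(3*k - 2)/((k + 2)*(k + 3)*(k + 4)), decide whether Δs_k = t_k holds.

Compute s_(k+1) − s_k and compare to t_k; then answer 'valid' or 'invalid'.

Invalid: residual 18*(2 - k)/(k**4 + 14*k**3 + 71*k**2 + 154*k + 120) ≠ 0.

s_(k+1) = -(k + 2)*(3*k + 1)/((k + 3)*(k + 4)*(k + 5))
s_(k+1) − s_k = (3*k**2 - 13*k - 14)/(k**4 + 14*k**3 + 71*k**2 + 154*k + 120)
(s_(k+1) − s_k) − t_k = 18*(2 - k)/(k**4 + 14*k**3 + 71*k**2 + 154*k + 120)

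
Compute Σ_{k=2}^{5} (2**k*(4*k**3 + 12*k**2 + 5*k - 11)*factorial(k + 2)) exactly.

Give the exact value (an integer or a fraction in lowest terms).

Σ = 136765344

The ratio is 2*(4*k**4 + 36*k**3 + 113*k**2 + 133*k + 30)/(4*k**3 + 12*k**2 + 5*k - 11).
Normal form (A,B,C) = (2*k + 6, 1, k**3 + 3*k**2 + 5*k/4 - 11/4).
Key eq: (2*k + 6)·f(k+1) = (1)·f(k) + (k**3 + 3*k**2 + 5*k/4 - 11/4).
From deg A=1, deg B=0, deg C=3: d=2.
Match coefficients ⇒ f(k) = (2*k**2 - 3*k - 1)/4.
Get s_k = R·t_k = 2**k*(2*k**2 - 3*k - 1)*factorial(k + 2) with R(k) = B(k−1)f(k)/C(k) = (2*k**2 - 3*k - 1)/(4*k**3 + 12*k**2 + 5*k - 11).
Verify: 2**k*(4*k**3 + 12*k**2 + 5*k - 11)*factorial(k + 2) matches t_k.
Sum = s_(6) − s_(2); s_(6) = 136765440, s_(2) = 96 ⇒ 136765344.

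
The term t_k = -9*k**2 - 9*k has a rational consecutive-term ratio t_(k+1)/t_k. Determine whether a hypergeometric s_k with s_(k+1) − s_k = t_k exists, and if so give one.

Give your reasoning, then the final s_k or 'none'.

s_k = 3*k*(1 - k**2)

t_(k+1)/t_k = (k + 2)/k.
Factor: A=1; B=1; C=k**2 + k.
Set up (1)·f(k+1) − (1)·f(k) − (k**2 + k) = 0.
Bound: deg f ≤ 3.
Solve for f: f(k) = k*(k - 1)*(k + 1)/3 (degree 3 ≤ 3).
Then R = B(k−1)f/C = (k - 1)/3, so s_k = R(k)·t_k = 3*k*(1 - k**2).
s_(k+1) − s_k = 9*k*(-k - 1) = t_k.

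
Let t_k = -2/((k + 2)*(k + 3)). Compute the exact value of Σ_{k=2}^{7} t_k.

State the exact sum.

Ratio r(k) = (k + 2)/(k + 4).
Normal form (A,B,C) = (k + 2, k + 4, 1).
Key eq: (k + 2)·f(k+1) = (k + 3)·f(k) + (1).
Degrees (1,1,0) ⇒ d ≤ 1.
Solve for f: f(k) = k/2 (degree 1 ≤ 1).
Certificate R = B(k−1)f/C = k*(k + 3)/2 gives s_k = -k/(k + 2).
Δs = -2/(k**2 + 5*k + 6), as required.
Σ_(k=2)^(7) t_k = s_(8) − s_(2) = -4/5 − (-1/2) = -3/10.

Σ = -3/10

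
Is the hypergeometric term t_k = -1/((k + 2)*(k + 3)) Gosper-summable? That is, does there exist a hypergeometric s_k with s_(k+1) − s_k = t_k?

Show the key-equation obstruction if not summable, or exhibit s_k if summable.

r(k) = (k + 2)/(k + 4) after simplifying.
Take A(k)=k + 2, B(k)=k + 4, C(k)=1.
f must satisfy (k + 2)·f(k+1) − (k + 3)·f(k) = 1.
d = 1 from the (1,1,0) case.
Solving with deg f ≤ 1: f(k) = k/2.
Get s_k = R·t_k = -k/(2*k + 4) with R(k) = B(k−1)f(k)/C(k) = k*(k + 3)/2.
Δs = -1/(k**2 + 5*k + 6), as required.

Yes. s_k = -k/(2*k + 4).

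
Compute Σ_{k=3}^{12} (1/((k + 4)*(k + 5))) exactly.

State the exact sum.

r(k) = (k + 4)/(k + 6) after simplifying.
Take A(k)=k + 4, B(k)=k + 6, C(k)=1.
Key eq: (k + 4)·f(k+1) = (k + 5)·f(k) + (1).
Degrees (1,1,0) ⇒ d ≤ 1.
A polynomial solution: f(k) = k/4.
R(k) = B(k−1)·f(k)/C(k) = k*(k + 5)/4; s_k = R·t_k = k/(4*(k + 4)).
Verify: 1/(k**2 + 9*k + 20) matches t_k.
Σ_(k=3)^(12) t_k = s_(13) − s_(3) = 13/68 − (3/28) = 10/119.

Σ = 10/119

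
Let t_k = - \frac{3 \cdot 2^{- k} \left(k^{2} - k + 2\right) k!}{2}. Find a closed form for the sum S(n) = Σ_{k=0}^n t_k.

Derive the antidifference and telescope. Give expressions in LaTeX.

The ratio is (k + 1)*(-k + (k + 1)**2 + 1)/(2*(k**2 - k + 2)).
Factor: A=k/2 + 1/2; B=1; C=k**2 - k + 2.
Set up (k/2 + 1/2)·f(k+1) − (1)·f(k) − (k**2 - k + 2) = 0.
From deg A=1, deg B=0, deg C=2: d=1.
Solving with deg f ≤ 1: f(k) = 2*(k - 1).
Get s_k = R·t_k = -3*(k - 1)*factorial(k)/2**k with R(k) = B(k−1)f(k)/C(k) = 2*(k - 1)/(k**2 - k + 2).
Δs = -3*(k**2 - k + 2)*factorial(k)/(2*2**k), as required.
Σ_(k=0)^n t_k = s_(n+1) − s_(0) = (-3*2**(-n - 1)*n*factorial(n + 1)) − (3), i.e. -(6*2**n + 3*n**2*factorial(n) + 3*n*factorial(n))/(2*2**n).

S(n) = - \frac{2^{- n} \left(6 \cdot 2^{n} + 3 n^{2} n! + 3 n n!\right)}{2}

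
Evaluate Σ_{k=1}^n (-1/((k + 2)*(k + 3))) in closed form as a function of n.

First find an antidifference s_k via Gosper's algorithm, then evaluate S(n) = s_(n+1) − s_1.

r(k) = (k + 2)/(k + 4) after simplifying.
Gosper form: A/B · C(k+1)/C(k) with A=k + 2, B=k + 4, C=1.
Set up (k + 2)·f(k+1) − (k + 3)·f(k) − (1) = 0.
d = 1 from the (1,1,0) case.
A polynomial solution: f(k) = k/2.
So s_k = (B(k−1)f/C)·t_k = (k*(k + 3)/2)·t_k = -k/(2*k + 4).
s_(k+1) − s_k = -1/(k**2 + 5*k + 6) = t_k.
Telescope: S(n) = s_(n+1) − s_(1) = (-n - 1)/(2*(n + 3)) − (-1/6) = -n/(3*n + 9).

S(n) = -n/(3*n + 9)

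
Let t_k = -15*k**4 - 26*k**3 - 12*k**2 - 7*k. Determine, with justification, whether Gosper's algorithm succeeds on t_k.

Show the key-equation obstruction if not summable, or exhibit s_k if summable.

Step 1: r(k) = (15*k**4 + 86*k**3 + 180*k**2 + 169*k + 60)/(k*(15*k**3 + 26*k**2 + 12*k + 7)).
Factor: A=1; B=1; C=k**4 + 26*k**3/15 + 4*k**2/5 + 7*k/15.
Key eq: (1)·f(k+1) = (1)·f(k) + (k**4 + 26*k**3/15 + 4*k**2/5 + 7*k/15).
From deg A=0, deg B=0, deg C=4: d=5.
A polynomial solution: f(k) = k*(k - 1)*(3*k**3 + 2*k**2 - 2*k + 2)/15.
Certificate R = B(k−1)f/C = (k - 1)*(3*k**3 + 2*k**2 - 2*k + 2)/((5*k + 7)*(3*k**2 + k + 1)) gives s_k = k*(-3*k**4 + k**3 + 4*k**2 - 4*k + 2).
Δs = k*(-15*k**3 - 26*k**2 - 12*k - 7), as required.

Yes. s_k = k*(-3*k**4 + k**3 + 4*k**2 - 4*k + 2).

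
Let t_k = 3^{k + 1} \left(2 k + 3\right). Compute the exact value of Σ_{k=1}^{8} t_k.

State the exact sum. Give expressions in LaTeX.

The ratio is 3*(2*k + 5)/(2*k + 3).
Gosper form: A/B · C(k+1)/C(k) with A=3, B=1, C=k + 3/2.
f must satisfy (3)·f(k+1) − (1)·f(k) = k + 3/2.
From deg A=0, deg B=0, deg C=1: d=1.
A polynomial solution: f(k) = k/2.
Then R = B(k−1)f/C = k/(2*k + 3), so s_k = R(k)·t_k = 3**(k + 1)*k.
Check: Δs_k = 3**(k + 1)*(2*k + 3). ✓
Evaluate s at k=9 and k=1: 531441 and 9; difference 531432.

Σ = 531432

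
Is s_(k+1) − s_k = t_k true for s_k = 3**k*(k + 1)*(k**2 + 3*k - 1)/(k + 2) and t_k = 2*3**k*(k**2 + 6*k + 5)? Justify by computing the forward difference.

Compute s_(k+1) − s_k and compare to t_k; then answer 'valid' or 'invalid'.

s_(k+1) = 3**(k + 1)*(k + 2)*(3*k + (k + 1)**2 + 2)/(k + 3)
s_(k+1) − s_k = 3**k*(2*k**4 + 20*k**3 + 67*k**2 + 91*k + 39)/(k**2 + 5*k + 6)
(s_(k+1) − s_k) − t_k = 3**k*(-2*k**3 - 15*k**2 - 31*k - 21)/(k**2 + 5*k + 6)

Invalid: residual 3**k*(-2*k**3 - 15*k**2 - 31*k - 21)/(k**2 + 5*k + 6) ≠ 0.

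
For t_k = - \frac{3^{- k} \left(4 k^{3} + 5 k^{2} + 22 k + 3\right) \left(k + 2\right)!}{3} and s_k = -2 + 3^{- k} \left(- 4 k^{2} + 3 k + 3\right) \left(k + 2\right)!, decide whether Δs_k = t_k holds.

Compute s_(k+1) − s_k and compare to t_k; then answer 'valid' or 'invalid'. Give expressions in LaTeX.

Valid: the claim telescopes to t_k.

s_(k+1) = 3**(-k - 1)*(3*k - 4*(k + 1)**2 + 6)*factorial(k + 3) - 2
s_(k+1) − s_k = -(4*k**3 + 5*k**2 + 22*k + 3)*factorial(k + 2)/(3*3**k)
(s_(k+1) − s_k) − t_k = 0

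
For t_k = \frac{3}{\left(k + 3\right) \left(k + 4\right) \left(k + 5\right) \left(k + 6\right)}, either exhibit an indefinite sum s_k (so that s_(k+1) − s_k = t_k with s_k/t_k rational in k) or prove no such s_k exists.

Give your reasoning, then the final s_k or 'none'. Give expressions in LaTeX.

Ratio r(k) = (k + 3)/(k + 7).
Take A(k)=k + 3, B(k)=k + 7, C(k)=1.
Key eq: (k + 3)·f(k+1) = (k + 6)·f(k) + (1).
From deg A=1, deg B=1, deg C=0: d=3.
Solve for f: f(k) = k*(k**2 + 12*k + 47)/180 (degree 3 ≤ 3).
Certificate R = B(k−1)f/C = k*(k + 6)*(k**2 + 12*k + 47)/180 gives s_k = k*(k**2 + 12*k + 47)/(60*(k + 3)*(k + 4)*(k + 5)).
Check: Δs_k = 3/(k**4 + 18*k**3 + 119*k**2 + 342*k + 360). ✓

s_k = \frac{k \left(k^{2} + 12 k + 47\right)}{60 \left(k + 3\right) \left(k + 4\right) \left(k + 5\right)}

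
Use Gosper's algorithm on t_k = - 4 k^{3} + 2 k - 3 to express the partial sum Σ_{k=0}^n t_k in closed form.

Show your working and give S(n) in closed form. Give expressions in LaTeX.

t_(k+1)/t_k = (-2*k + 4*(k + 1)**3 + 1)/(4*k**3 - 2*k + 3).
A = 1, B = 1, C = k**3 - k/2 + 3/4.
Need (1)·f(k+1) − (1)·f(k) = k**3 - k/2 + 3/4.
From deg A=0, deg B=0, deg C=3: d=4.
Match coefficients ⇒ f(k) = k*(k**3 - 2*k**2 + 4)/4.
Then R = B(k−1)f/C = k*(k**3 - 2*k**2 + 4)/(4*k**3 - 2*k + 3), so s_k = R(k)·t_k = k*(-k**3 + 2*k**2 - 4).
Δs = -4*k**3 + 2*k - 3, as required.
Evaluate: s_(n+1) = -n**4 - 2*n**3 - 2*n - 3; subtract s_(0) = 0 ⇒ S(n) = -n**4 - 2*n**3 - 2*n - 3.

S(n) = - n^{4} - 2 n^{3} - 2 n - 3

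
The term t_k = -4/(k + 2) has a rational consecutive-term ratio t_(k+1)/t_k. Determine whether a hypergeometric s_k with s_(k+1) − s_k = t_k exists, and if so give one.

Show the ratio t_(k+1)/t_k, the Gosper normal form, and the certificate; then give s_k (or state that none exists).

none (Gosper's algorithm certifies no s_k)

t_(k+1)/t_k = (k + 2)/(k + 3).
A = k + 2, B = k + 3, C = 1.
f must satisfy (k + 2)·f(k+1) − (k + 2)·f(k) = 1.
From deg A=1, deg B=1, deg C=0: d=0.
Write f(k) = c0. Then LHS − RHS = -1, requiring -1 = 0: contradictory. No certificate.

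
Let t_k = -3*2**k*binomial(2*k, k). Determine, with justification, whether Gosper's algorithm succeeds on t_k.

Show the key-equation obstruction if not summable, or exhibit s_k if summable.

Ratio r(k) = 4*(2*k + 1)/(k + 1).
So A=8*k + 4 and B=k + 1, with C=1.
Solve (8*k + 4)·f(k+1) − (k)·f(k) = 1.
d = -1 from the (1,1,0) case.
d = -1 < 0 ⇒ no nonzero polynomial f; not summable.

No — key equation has no polynomial f.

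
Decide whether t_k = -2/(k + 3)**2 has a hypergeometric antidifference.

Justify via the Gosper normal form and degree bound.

No; the coefficient equations for f are inconsistent.

t_(k+1)/t_k = (k + 3)**2/(k + 4)**2.
So A=k**2 + 6*k + 9 and B=k**2 + 8*k + 16, with C=1.
Key eq: (k**2 + 6*k + 9)·f(k+1) = (k**2 + 6*k + 9)·f(k) + (1).
Degrees (2,2,0) ⇒ d ≤ 0.
Write f(k) = c0. Then LHS − RHS = -1, requiring -1 = 0: contradictory. No certificate.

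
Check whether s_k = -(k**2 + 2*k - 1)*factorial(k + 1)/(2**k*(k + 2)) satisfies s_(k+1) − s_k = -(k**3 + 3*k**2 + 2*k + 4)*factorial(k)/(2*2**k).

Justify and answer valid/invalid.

s_(k+1) = -(k**2 + 4*k + 2)*factorial(k + 2)/(2*2**k*(k + 3))
s_(k+1) − s_k = -(k**4 + 6*k**3 + 12*k**2 + 14*k + 14)*factorial(k + 1)/(2*2**k*(k + 2)*(k + 3))
(s_(k+1) − s_k) − t_k = (k**4 + 5*k**3 + 6*k**2 + 4*k + 10)*factorial(k)/(2*2**k*(k + 2)*(k + 3))

Invalid: residual (k**4 + 5*k**3 + 6*k**2 + 4*k + 10)*factorial(k)/(2*2**k*(k + 2)*(k + 3)) ≠ 0.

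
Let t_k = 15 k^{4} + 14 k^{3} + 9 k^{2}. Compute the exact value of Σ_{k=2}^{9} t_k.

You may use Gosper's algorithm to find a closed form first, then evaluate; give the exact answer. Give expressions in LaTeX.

Ratio r(k) = (k + 1)**2*(14*k + 15*(k + 1)**2 + 23)/(k**2*(15*k**2 + 14*k + 9)).
Normal form (A,B,C) = (1, 1, k**4 + 14*k**3/15 + 3*k**2/5).
f must satisfy (1)·f(k+1) − (1)·f(k) = k**4 + 14*k**3/15 + 3*k**2/5.
d = 5 from the (0,0,4) case.
A polynomial solution: f(k) = k*(k - 1)*(3*k**3 - k**2 - 1)/15.
Then R = B(k−1)f/C = (k - 1)*(3*k**3 - k**2 - 1)/(k*(15*k**2 + 14*k + 9)), so s_k = R(k)·t_k = k*(3*k**4 - 4*k**3 + k**2 - k + 1).
Verify: k**2*(15*k**2 + 14*k + 9) matches t_k.
Telescoping: Σ = s_(10) − s_(2) = 260910 − (38) = 260872.

Σ = 260872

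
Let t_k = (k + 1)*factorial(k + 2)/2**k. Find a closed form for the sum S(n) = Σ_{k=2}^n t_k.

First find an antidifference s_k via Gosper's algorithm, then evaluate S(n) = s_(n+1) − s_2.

S(n) = -12 + factorial(n + 3)/2**n

t_(k+1)/t_k = (k + 2)*(k + 3)/(2*(k + 1)).
A = k/2 + 3/2, B = 1, C = k + 1.
Need (k/2 + 3/2)·f(k+1) − (1)·f(k) = k + 1.
From deg A=1, deg B=0, deg C=1: d=0.
Solving with deg f ≤ 0: f(k) = 2.
Certificate R = B(k−1)f/C = 2/(k + 1) gives s_k = 2**(1 - k)*factorial(k + 2).
Verify: (k + 1)*factorial(k + 2)/2**k matches t_k.
s_(n+1) = factorial(n + 3)/2**n and s_(2) = 12, so S(n) = -12 + factorial(n + 3)/2**n.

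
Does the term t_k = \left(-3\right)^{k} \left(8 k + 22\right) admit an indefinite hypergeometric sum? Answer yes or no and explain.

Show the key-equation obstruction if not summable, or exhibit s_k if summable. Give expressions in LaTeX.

Yes. s_k = - 2 \left(-3\right)^{k} \left(k + 2\right).

t_(k+1)/t_k = 3*(-4*k - 15)/(4*k + 11).
A = -3, B = 1, C = k + 11/4.
Solve (-3)·f(k+1) − (1)·f(k) = k + 11/4.
Degrees (0,0,1) ⇒ d ≤ 1.
A polynomial solution: f(k) = -(k + 2)/4.
Certificate R = B(k−1)f/C = -(k + 2)/(4*k + 11) gives s_k = -2*(-3)**k*(k + 2).
Verify: (-3)**k*(8*k + 22) matches t_k.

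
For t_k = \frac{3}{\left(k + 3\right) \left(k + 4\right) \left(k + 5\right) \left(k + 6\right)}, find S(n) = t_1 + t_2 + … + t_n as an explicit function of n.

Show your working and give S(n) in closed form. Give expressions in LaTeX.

r(k) = (k + 3)/(k + 7) after simplifying.
Normal form (A,B,C) = (k + 3, k + 7, 1).
f must satisfy (k + 3)·f(k+1) − (k + 6)·f(k) = 1.
Bound: deg f ≤ 3.
Match coefficients ⇒ f(k) = k*(k**2 + 12*k + 47)/180.
Certificate R = B(k−1)f/C = k*(k + 6)*(k**2 + 12*k + 47)/180 gives s_k = k*(k**2 + 12*k + 47)/(60*(k + 3)*(k + 4)*(k + 5)).
Check: Δs_k = 3/(k**4 + 18*k**3 + 119*k**2 + 342*k + 360). ✓
Telescope: S(n) = s_(n+1) − s_(1) = (n**3 + 15*n**2 + 74*n + 60)/(60*(n**3 + 15*n**2 + 74*n + 120)) − (1/120) = n*(n**2 + 15*n + 74)/(120*(n**3 + 15*n**2 + 74*n + 120)).

S(n) = \frac{n \left(n^{2} + 15 n + 74\right)}{120 \left(n^{3} + 15 n^{2} + 74 n + 120\right)}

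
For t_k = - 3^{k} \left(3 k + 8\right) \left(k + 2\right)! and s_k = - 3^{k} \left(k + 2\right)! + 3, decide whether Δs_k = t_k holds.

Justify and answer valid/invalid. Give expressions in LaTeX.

Valid — Δs_k = t_k.

s_(k+1) = -3**(k + 1)*factorial(k + 3) + 3
s_(k+1) − s_k = -3**k*(3*k + 8)*factorial(k + 2)
(s_(k+1) − s_k) − t_k = 0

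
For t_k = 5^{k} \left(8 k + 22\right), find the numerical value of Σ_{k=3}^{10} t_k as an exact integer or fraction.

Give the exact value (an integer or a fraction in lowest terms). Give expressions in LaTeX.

Step 1: r(k) = 5*(4*k + 15)/(4*k + 11).
Gosper form: A/B · C(k+1)/C(k) with A=5, B=1, C=k + 11/4.
Need (5)·f(k+1) − (1)·f(k) = k + 11/4.
Bound: deg f ≤ 1.
Match coefficients ⇒ f(k) = (2*k + 3)/8.
R(k) = B(k−1)·f(k)/C(k) = (2*k + 3)/(2*(4*k + 11)); s_k = R·t_k = 5**k*(2*k + 3).
s_(k+1) − s_k = 5**k*(8*k + 22) = t_k.
Σ_(k=3)^(10) t_k = s_(11) − s_(3) = 1220703125 − (1125) = 1220702000.

Σ = 1220702000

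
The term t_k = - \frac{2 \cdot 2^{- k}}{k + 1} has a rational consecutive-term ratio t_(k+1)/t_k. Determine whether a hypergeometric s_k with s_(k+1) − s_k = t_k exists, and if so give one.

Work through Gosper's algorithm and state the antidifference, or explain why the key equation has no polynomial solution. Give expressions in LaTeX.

none (Gosper's algorithm certifies no s_k)

r(k) = (k + 1)/(2*(k + 2)) after simplifying.
Gosper form: A/B · C(k+1)/C(k) with A=k/2 + 1/2, B=k + 2, C=1.
Need (k/2 + 1/2)·f(k+1) − (k + 1)·f(k) = 1.
deg f ≤ -1 (via 1,1,0).
d = -1 < 0 ⇒ no nonzero polynomial f; not summable.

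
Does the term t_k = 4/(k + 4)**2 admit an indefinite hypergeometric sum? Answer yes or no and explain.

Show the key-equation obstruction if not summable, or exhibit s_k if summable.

t_(k+1)/t_k = (k + 4)**2/(k + 5)**2.
Normal form (A,B,C) = (k**2 + 8*k + 16, k**2 + 10*k + 25, 1).
Need (k**2 + 8*k + 16)·f(k+1) − (k**2 + 8*k + 16)·f(k) = 1.
Bound: deg f ≤ 0.
Put f(k) = c0: A·f(k+1) − B(k−1)·f(k) − C = -1; need -1 = 0 — inconsistent ⇒ no f, not summable.

No — t_k has no hypergeometric antidifference.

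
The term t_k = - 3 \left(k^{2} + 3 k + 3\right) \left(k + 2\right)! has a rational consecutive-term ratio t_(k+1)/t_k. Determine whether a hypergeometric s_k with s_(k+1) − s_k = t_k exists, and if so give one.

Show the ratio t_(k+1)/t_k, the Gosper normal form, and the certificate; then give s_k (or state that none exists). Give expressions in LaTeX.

s_k = - 3 k \left(k + 2\right)!

Step 1: r(k) = (k + 3)*(3*k + (k + 1)**2 + 6)/(k**2 + 3*k + 3).
Normal form (A,B,C) = (k + 3, 1, k**2 + 3*k + 3).
Solve (k + 3)·f(k+1) − (1)·f(k) = k**2 + 3*k + 3.
d = 1 from the (1,0,2) case.
A polynomial solution: f(k) = k.
R(k) = B(k−1)·f(k)/C(k) = k/(k**2 + 3*k + 3); s_k = R·t_k = -3*k*factorial(k + 2).
Δs = -3*(k**2 + 3*k + 3)*factorial(k + 2), as required.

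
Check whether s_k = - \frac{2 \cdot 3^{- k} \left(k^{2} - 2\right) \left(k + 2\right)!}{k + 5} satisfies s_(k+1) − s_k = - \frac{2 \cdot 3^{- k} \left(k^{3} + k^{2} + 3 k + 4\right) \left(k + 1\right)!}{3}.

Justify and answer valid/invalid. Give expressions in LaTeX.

s_(k+1) = -2*(k**2 + 2*k - 1)*factorial(k + 3)/(3*3**k*(k + 6))
s_(k+1) − s_k = -2*(k**4 + 7*k**3 + 12*k**2 + 28*k + 21)*factorial(k + 2)/(3*3**k*(k + 5)*(k + 6))
(s_(k+1) − s_k) − t_k = 2*(k**4 + 6*k**3 + 5*k**2 + 19*k + 26)*factorial(k + 1)/(3**k*(k + 5)*(k + 6))

Invalid: residual \frac{2 \cdot 3^{- k} \left(k^{4} + 6 k^{3} + 5 k^{2} + 19 k + 26\right) \left(k + 1\right)!}{\left(k + 5\right) \left(k + 6\right)} ≠ 0.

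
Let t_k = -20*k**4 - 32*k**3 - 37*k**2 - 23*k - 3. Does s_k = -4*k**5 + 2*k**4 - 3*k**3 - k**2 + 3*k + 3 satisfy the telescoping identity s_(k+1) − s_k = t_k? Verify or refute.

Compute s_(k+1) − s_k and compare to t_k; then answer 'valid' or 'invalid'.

s_(k+1) = k*(-4*k**4 - 18*k**3 - 35*k**2 - 38*k - 20)
s_(k+1) − s_k = -20*k**4 - 32*k**3 - 37*k**2 - 23*k - 3
(s_(k+1) − s_k) − t_k = 0

valid; difference matches t_k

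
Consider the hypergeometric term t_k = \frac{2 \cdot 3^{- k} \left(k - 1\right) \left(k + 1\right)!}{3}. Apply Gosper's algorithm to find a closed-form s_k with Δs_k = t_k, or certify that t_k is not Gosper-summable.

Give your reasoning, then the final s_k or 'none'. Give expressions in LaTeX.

s_k = 2 \cdot 3^{- k} \left(k + 1\right)!

Step 1: r(k) = k*(k + 2)/(3*(k - 1)).
Take A(k)=k/3 + 2/3, B(k)=1, C(k)=k - 1.
Solve (k/3 + 2/3)·f(k+1) − (1)·f(k) = k - 1.
deg f ≤ 0 (via 1,0,1).
Coefficient equations give f(k) = 3.
Certificate R = B(k−1)f/C = 3/(k - 1) gives s_k = 2*factorial(k + 1)/3**k.
s_(k+1) − s_k = 2*(k - 1)*factorial(k + 1)/(3*3**k) = t_k.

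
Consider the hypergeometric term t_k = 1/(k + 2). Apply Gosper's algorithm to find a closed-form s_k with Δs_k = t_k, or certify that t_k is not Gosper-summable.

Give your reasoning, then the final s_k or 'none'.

Step 1: r(k) = (k + 2)/(k + 3).
So A=k + 2 and B=k + 3, with C=1.
f must satisfy (k + 2)·f(k+1) − (k + 2)·f(k) = 1.
deg f ≤ 0 (via 1,1,0).
f = c0 ⇒ A·f(k+1) − B(k−1)·f(k) − C = -1. The system {-1 = 0} is inconsistent; no antidifference.

none (Gosper's algorithm certifies no s_k)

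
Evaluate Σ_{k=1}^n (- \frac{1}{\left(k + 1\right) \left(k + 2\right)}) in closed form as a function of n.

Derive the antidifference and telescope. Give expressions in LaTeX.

Ratio r(k) = (k + 1)/(k + 3).
Factor: A=k + 1; B=k + 3; C=1.
Set up (k + 1)·f(k+1) − (k + 2)·f(k) − (1) = 0.
From deg A=1, deg B=1, deg C=0: d=1.
Coefficient equations give f(k) = k.
R(k) = B(k−1)·f(k)/C(k) = k*(k + 2); s_k = R·t_k = -k/(k + 1).
Δs = -1/(k**2 + 3*k + 2), as required.
Σ_(k=1)^n t_k = s_(n+1) − s_(1) = ((-n - 1)/(n + 2)) − (-1/2), i.e. -n/(2*n + 4).

S(n) = - \frac{n}{2 n + 4}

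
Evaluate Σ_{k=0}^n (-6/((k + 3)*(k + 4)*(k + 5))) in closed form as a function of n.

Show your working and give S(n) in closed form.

The ratio is (k + 3)/(k + 6).
Normal form (A,B,C) = (k + 3, k + 6, 1).
Need (k + 3)·f(k+1) − (k + 5)·f(k) = 1.
Degrees (1,1,0) ⇒ d ≤ 2.
Solving with deg f ≤ 2: f(k) = k*(k + 7)/24.
Then R = B(k−1)f/C = k*(k + 5)*(k + 7)/24, so s_k = R(k)·t_k = k*(-k - 7)/(4*(k + 3)*(k + 4)).
Δs = -6/(k**3 + 12*k**2 + 47*k + 60), as required.
s_(n+1) = (-n**2 - 9*n - 8)/(4*(n**2 + 9*n + 20)) and s_(0) = 0, so S(n) = (-n**2 - 9*n - 8)/(4*(n**2 + 9*n + 20)).

S(n) = (-n**2 - 9*n - 8)/(4*(n**2 + 9*n + 20))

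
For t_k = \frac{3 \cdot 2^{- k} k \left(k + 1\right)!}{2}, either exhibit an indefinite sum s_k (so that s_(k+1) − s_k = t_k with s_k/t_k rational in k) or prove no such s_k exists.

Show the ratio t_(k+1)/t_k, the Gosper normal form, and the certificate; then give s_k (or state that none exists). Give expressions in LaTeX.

The ratio is (k + 1)*(k + 2)/(2*k).
So A=k/2 + 1 and B=1, with C=k.
Solve (k/2 + 1)·f(k+1) − (1)·f(k) = k.
deg f ≤ 0 (via 1,0,1).
Solving with deg f ≤ 0: f(k) = 2.
So s_k = (B(k−1)f/C)·t_k = (2/k)·t_k = 3*factorial(k + 1)/2**k.
Check: Δs_k = 3*k*factorial(k + 1)/(2*2**k). ✓

s_k = 3 \cdot 2^{- k} \left(k + 1\right)!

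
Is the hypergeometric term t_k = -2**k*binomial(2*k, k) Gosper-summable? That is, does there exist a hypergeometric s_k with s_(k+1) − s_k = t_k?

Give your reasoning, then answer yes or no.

t_(k+1)/t_k = 4*(2*k + 1)/(k + 1).
Normal form (A,B,C) = (8*k + 4, k + 1, 1).
Set up (8*k + 4)·f(k+1) − (k)·f(k) − (1) = 0.
Degrees (1,1,0) ⇒ d ≤ -1.
Bound -1 < 0, so the key equation has no polynomial solution.

No — negative degree bound, so no certificate f.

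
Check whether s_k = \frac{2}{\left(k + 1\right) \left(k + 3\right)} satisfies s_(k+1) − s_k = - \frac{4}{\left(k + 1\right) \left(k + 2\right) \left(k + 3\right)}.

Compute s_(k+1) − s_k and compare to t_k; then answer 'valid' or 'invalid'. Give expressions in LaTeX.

Invalid: residual \frac{6}{k^{4} + 10 k^{3} + 35 k^{2} + 50 k + 24} ≠ 0.

s_(k+1) = 2/((k + 2)*(k + 4))
s_(k+1) − s_k = 2*(-2*k - 5)/(k**4 + 10*k**3 + 35*k**2 + 50*k + 24)
(s_(k+1) − s_k) − t_k = 6/(k**4 + 10*k**3 + 35*k**2 + 50*k + 24)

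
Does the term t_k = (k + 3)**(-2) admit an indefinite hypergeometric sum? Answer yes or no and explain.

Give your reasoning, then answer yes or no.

r(k) = (k + 3)**2/(k + 4)**2 after simplifying.
Normal form (A,B,C) = (k**2 + 6*k + 9, k**2 + 8*k + 16, 1).
f must satisfy (k**2 + 6*k + 9)·f(k+1) − (k**2 + 6*k + 9)·f(k) = 1.
Degrees (2,2,0) ⇒ d ≤ 0.
Generic f = c0 gives residual -1; -1 = 0 cannot hold, so t_k is not Gosper-summable.

No — t_k has no hypergeometric antidifference.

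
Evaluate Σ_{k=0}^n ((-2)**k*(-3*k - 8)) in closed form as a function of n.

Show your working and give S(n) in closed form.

Step 1: r(k) = 2*(-3*k - 11)/(3*k + 8).
A = -2, B = 1, C = k + 8/3.
Set up (-2)·f(k+1) − (1)·f(k) − (k + 8/3) = 0.
d = 1 from the (0,0,1) case.
Match coefficients ⇒ f(k) = -(k + 2)/3.
So s_k = (B(k−1)f/C)·t_k = (-(k + 2)/(3*k + 8))·t_k = (-2)**k*(k + 2).
Verify: (-2)**k*(-3*k - 8) matches t_k.
Telescope: S(n) = s_(n+1) − s_(0) = (-2)**(n + 1)*(n + 3) − (2) = -2*(-2)**n*n - 6*(-2)**n - 2.

S(n) = -2*(-2)**n*n - 6*(-2)**n - 2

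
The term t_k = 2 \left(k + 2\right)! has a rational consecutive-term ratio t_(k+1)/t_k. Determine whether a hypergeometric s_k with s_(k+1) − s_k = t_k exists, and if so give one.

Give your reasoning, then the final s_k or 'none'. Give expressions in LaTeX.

none — t_k is not Gosper-summable

Compute t_(k+1)/t_k: get k + 3.
A = k + 3, B = 1, C = 1.
Solve (k + 3)·f(k+1) − (1)·f(k) = 1.
Bound: deg f ≤ -1.
Negative degree bound (-1): no f exists, t_k not Gosper-summable.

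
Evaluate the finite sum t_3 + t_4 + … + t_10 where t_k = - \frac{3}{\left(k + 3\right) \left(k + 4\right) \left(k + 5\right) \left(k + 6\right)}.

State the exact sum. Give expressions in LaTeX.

Σ = -3/1120

Compute t_(k+1)/t_k: get (k + 3)/(k + 7).
Factor: A=k + 3; B=k + 7; C=1.
Need (k + 3)·f(k+1) − (k + 6)·f(k) = 1.
Bound: deg f ≤ 3.
A polynomial solution: f(k) = k*(k**2 + 12*k + 47)/180.
R(k) = B(k−1)·f(k)/C(k) = k*(k + 6)*(k**2 + 12*k + 47)/180; s_k = R·t_k = k*(-k**2 - 12*k - 47)/(60*(k + 3)*(k + 4)*(k + 5)).
s_(k+1) − s_k = -3/(k**4 + 18*k**3 + 119*k**2 + 342*k + 360) = t_k.
Sum = s_(11) − s_(3); s_(11) = -11/672, s_(3) = -23/1680 ⇒ -3/1120.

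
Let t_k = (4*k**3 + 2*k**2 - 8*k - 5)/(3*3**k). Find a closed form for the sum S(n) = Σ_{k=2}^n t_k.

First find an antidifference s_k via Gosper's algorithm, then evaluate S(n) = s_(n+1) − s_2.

The ratio is (4*k**3 + 14*k**2 + 8*k - 7)/(3*(4*k**3 + 2*k**2 - 8*k - 5)).
Normal form (A,B,C) = (1/3, 1, k**3 + k**2/2 - 2*k - 5/4).
Set up (1/3)·f(k+1) − (1)·f(k) − (k**3 + k**2/2 - 2*k - 5/4) = 0.
deg f ≤ 3 (via 0,0,3).
Match coefficients ⇒ f(k) = -3*(2*k**3 + 4*k**2 + 3*k + 2)/4.
So s_k = (B(k−1)f/C)·t_k = (-3*(2*k**3 + 4*k**2 + 3*k + 2)/(4*k**3 + 2*k**2 - 8*k - 5))·t_k = (-2*k**3 - 4*k**2 - 3*k - 2)/3**k.
Check: Δs_k = (4*k**3 + 2*k**2 - 8*k - 5)/(3*3**k). ✓
Telescope: S(n) = s_(n+1) − s_(2) = 3**(-n - 1)*(-2*n**3 - 10*n**2 - 17*n - 11) − (-40/9) = 3**(-n - 2)*(40*3**n - 6*n**3 - 30*n**2 - 51*n - 33).

S(n) = 3**(-n - 2)*(40*3**n - 6*n**3 - 30*n**2 - 51*n - 33)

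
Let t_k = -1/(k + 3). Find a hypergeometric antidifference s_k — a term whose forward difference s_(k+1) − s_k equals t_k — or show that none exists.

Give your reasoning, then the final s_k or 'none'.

none — t_k is not Gosper-summable

Ratio r(k) = (k + 3)/(k + 4).
Gosper form: A/B · C(k+1)/C(k) with A=k + 3, B=k + 4, C=1.
Need (k + 3)·f(k+1) − (k + 3)·f(k) = 1.
d = 0 from the (1,1,0) case.
Write f(k) = c0. Then LHS − RHS = -1, requiring -1 = 0: contradictory. No certificate.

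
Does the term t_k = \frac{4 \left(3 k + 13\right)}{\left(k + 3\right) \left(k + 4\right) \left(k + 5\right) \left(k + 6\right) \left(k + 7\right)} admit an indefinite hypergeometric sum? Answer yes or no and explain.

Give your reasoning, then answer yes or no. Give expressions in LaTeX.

Yes. s_k = \frac{2 k \left(k^{2} + 14 k + 63\right)}{45 \left(k^{3} + 14 k^{2} + 63 k + 90\right)}.

Step 1: r(k) = (k + 3)*(3*k + 16)/((k + 8)*(3*k + 13)).
Gosper form: A/B · C(k+1)/C(k) with A=k + 3, B=k + 8, C=k + 13/3.
f must satisfy (k + 3)·f(k+1) − (k + 7)·f(k) = k + 13/3.
Degrees (1,1,1) ⇒ d ≤ 4.
Solve for f: f(k) = k*(k + 4)*(k**2 + 14*k + 63)/270 (degree 4 ≤ 4).
Get s_k = R·t_k = 2*k*(k**2 + 14*k + 63)/(45*(k**3 + 14*k**2 + 63*k + 90)) with R(k) = B(k−1)f(k)/C(k) = k*(k + 4)*(k + 7)*(k**2 + 14*k + 63)/(90*(3*k + 13)).
Verify: 4*(3*k + 13)/(k**5 + 25*k**4 + 245*k**3 + 1175*k**2 + 2754*k + 2520) matches t_k.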